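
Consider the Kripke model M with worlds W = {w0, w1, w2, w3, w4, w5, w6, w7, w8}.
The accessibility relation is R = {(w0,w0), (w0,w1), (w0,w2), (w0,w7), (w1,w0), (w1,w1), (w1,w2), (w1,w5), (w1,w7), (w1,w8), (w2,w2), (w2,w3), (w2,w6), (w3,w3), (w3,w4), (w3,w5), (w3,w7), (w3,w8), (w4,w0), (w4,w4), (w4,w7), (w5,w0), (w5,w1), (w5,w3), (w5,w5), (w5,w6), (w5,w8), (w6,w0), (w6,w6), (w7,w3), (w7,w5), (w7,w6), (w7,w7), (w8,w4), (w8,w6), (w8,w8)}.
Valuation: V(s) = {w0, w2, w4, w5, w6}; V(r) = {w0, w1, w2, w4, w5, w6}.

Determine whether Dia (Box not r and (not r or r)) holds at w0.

Recall that Box ψ holds at a world iff ψ holds at every accessible world, and Dia ψ holds iff ψ holds at some accessible world.
At w0: Dia (Box not r and (not r or r)) requires Box not r and (not r or r) at some successor in {w0, w1, w2, w7}.
  At w0: Box not r and (not r or r) is false.
  At w1: Box not r and (not r or r) is false.
  At w2: Box not r and (not r or r) is false.
  At w7: Box not r and (not r or r) is false.
So Dia (Box not r and (not r or r)) is false at w0.

No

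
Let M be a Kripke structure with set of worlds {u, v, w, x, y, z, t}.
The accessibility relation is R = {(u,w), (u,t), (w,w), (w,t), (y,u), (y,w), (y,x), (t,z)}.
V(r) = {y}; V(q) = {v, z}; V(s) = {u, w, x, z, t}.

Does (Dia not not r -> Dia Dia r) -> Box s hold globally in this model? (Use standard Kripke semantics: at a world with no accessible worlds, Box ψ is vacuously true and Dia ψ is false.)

Yes

Recall that Box ψ holds at a world iff ψ holds at every accessible world, and Dia ψ holds iff ψ holds at some accessible world.
Let φ = (Dia not not r -> Dia Dia r) -> Box s. Evaluate φ at each world:
  u (successors {w, t}): φ is true.
  v (successors ∅): φ is true.
  w (successors {w, t}): φ is true.
  x (successors ∅): φ is true.
  y (successors {u, w, x}): φ is true.
  z (successors ∅): φ is true.
  t (successors {z}): φ is true.
For instance, at t:
  At t: Dia not not r -> Dia Dia r is true, Box s is true, so (Dia not not r -> Dia Dia r) -> Box s is true.
    At t: Dia not not r is false, Dia Dia r is false, so Dia not not r -> Dia Dia r is true.
      At t: Dia not not r requires not not r at some successor in {z}.
        At z: not not r is false.
      So Dia not not r is false at t.
      At t: Dia Dia r requires Dia r at some successor in {z}.
        At z: Dia r is false.
      So Dia Dia r is false at t.
    At t: Box s requires s at every successor {z}.
      At z: s is true.
    So Box s is true at t.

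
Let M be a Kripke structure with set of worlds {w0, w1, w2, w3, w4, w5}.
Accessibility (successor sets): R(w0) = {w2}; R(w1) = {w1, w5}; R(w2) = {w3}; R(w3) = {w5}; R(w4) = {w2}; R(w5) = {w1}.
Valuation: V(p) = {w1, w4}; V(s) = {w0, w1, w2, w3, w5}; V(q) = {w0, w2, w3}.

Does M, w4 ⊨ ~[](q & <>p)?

Yes

At w4: [](q & <>p) is false, so ~[](q & <>p) is true.
  At w4: [](q & <>p) requires q & <>p at every successor {w2}.
    q & <>p fails at w2, so [](q & <>p) is false at w4.
      At w2: q is true, <>p is false, so q & <>p is false.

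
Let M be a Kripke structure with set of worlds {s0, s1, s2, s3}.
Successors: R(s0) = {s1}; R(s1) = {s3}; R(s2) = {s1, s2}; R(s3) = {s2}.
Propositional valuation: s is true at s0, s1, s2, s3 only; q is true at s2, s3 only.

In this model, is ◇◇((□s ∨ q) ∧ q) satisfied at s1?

Recall that □ψ holds at a world iff ψ holds at every accessible world, and ◇ψ holds iff ψ holds at some accessible world.
At s1: ◇◇((□s ∨ q) ∧ q) requires ◇((□s ∨ q) ∧ q) at some successor in {s3}.
  ◇((□s ∨ q) ∧ q) holds at s3, so ◇◇((□s ∨ q) ∧ q) is true at s1.
    At s3: ◇((□s ∨ q) ∧ q) requires (□s ∨ q) ∧ q at some successor in {s2}.
      (□s ∨ q) ∧ q holds at s2, so ◇((□s ∨ q) ∧ q) is true at s3.

Yes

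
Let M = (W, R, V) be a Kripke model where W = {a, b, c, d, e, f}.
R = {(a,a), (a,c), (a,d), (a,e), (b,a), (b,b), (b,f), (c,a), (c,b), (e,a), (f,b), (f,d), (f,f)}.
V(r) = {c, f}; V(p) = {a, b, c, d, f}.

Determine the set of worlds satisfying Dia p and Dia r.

a, b, f

Let φ = Dia p and Dia r. Evaluate φ at each world:
  a (successors {a, c, d, e}): φ is true.
  b (successors {a, b, f}): φ is true.
  c (successors {a, b}): φ is false.
  d (successors ∅): φ is false.
  e (successors {a}): φ is false.
  f (successors {b, d, f}): φ is true.
For instance, at a:
  At a: Dia p is true, Dia r is true, so Dia p and Dia r is true.
    At a: Dia p requires p at some successor in {a, c, d, e}.
      p holds at a, so Dia p is true at a.
    At a: Dia r requires r at some successor in {a, c, d, e}.
      r holds at c, so Dia r is true at a.
Satisfying worlds: {a, b, f}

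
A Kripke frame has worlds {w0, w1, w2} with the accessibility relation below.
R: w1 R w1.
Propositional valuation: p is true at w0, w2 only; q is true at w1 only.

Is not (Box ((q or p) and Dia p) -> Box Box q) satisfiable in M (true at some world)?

No

Recall that Box ψ holds at a world iff ψ holds at every accessible world, and Dia ψ holds iff ψ holds at some accessible world.
Let φ = not (Box ((q or p) and Dia p) -> Box Box q). Evaluate φ at each world:
  w0 (successors ∅): φ is false.
  w1 (successors {w1}): φ is false.
  w2 (successors ∅): φ is false.
For instance, at w1:
  At w1: Box ((q or p) and Dia p) -> Box Box q is true, so not (Box ((q or p) and Dia p) -> Box Box q) is false.
    At w1: Box ((q or p) and Dia p) is false, Box Box q is true, so Box ((q or p) and Dia p) -> Box Box q is true.
      At w1: Box ((q or p) and Dia p) requires (q or p) and Dia p at every successor {w1}.
        (q or p) and Dia p fails at w1, so Box ((q or p) and Dia p) is false at w1.
      At w1: Box Box q requires Box q at every successor {w1}.
        At w1: Box q is true.
      So Box Box q is true at w1.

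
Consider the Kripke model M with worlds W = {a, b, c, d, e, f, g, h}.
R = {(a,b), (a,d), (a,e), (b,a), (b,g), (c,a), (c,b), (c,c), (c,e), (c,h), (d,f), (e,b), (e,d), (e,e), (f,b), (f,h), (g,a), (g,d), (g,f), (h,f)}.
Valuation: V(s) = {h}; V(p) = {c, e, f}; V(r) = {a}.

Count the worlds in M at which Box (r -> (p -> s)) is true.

8

Recall that Box ψ holds at a world iff ψ holds at every accessible world, and Dia ψ holds iff ψ holds at some accessible world.
Let φ = Box (r -> (p -> s)). Evaluate φ at each world:
  a (successors {b, d, e}): φ is true.
  b (successors {a, g}): φ is true.
  c (successors {a, b, c, e, h}): φ is true.
  d (successors {f}): φ is true.
  e (successors {b, d, e}): φ is true.
  f (successors {b, h}): φ is true.
  g (successors {a, d, f}): φ is true.
  h (successors {f}): φ is true.
For instance, at d:
  At d: Box (r -> (p -> s)) requires r -> (p -> s) at every successor {f}.
    At f: r -> (p -> s) is true.
  So Box (r -> (p -> s)) is true at d.
Satisfying worlds: {a, b, c, d, e, f, g, h}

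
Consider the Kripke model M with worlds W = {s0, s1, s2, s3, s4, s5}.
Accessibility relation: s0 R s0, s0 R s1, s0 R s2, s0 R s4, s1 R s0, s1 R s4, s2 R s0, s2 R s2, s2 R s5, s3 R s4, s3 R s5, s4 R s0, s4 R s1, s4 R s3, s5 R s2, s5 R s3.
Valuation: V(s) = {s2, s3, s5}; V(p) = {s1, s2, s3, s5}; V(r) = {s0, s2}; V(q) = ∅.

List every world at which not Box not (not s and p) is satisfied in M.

Let φ = not Box not (not s and p). Evaluate φ at each world:
  s0 (successors {s0, s1, s2, s4}): φ is true.
  s1 (successors {s0, s4}): φ is false.
  s2 (successors {s0, s2, s5}): φ is false.
  s3 (successors {s4, s5}): φ is false.
  s4 (successors {s0, s1, s3}): φ is true.
  s5 (successors {s2, s3}): φ is false.
For instance, at s5:
  At s5: Box not (not s and p) is true, so not Box not (not s and p) is false.
    At s5: Box not (not s and p) requires not (not s and p) at every successor {s2, s3}.
      At s2: not (not s and p) is true.
      At s3: not (not s and p) is true.
    So Box not (not s and p) is true at s5.
Satisfying worlds: {s0, s4}

s0, s4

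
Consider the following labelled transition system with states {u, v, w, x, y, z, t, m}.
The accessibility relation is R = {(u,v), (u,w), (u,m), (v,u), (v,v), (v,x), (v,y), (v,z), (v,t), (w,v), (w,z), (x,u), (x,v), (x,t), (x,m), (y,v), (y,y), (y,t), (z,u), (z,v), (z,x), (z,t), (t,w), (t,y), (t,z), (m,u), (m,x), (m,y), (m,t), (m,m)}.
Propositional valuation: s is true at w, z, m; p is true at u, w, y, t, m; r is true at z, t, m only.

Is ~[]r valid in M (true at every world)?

Let φ = ~[]r. Evaluate φ at each world:
  u (successors {v, w, m}): φ is true.
  v (successors {u, v, x, y, z, t}): φ is true.
  w (successors {v, z}): φ is true.
  x (successors {u, v, t, m}): φ is true.
  y (successors {v, y, t}): φ is true.
  z (successors {u, v, x, t}): φ is true.
  t (successors {w, y, z}): φ is true.
  m (successors {u, x, y, t, m}): φ is true.
For instance, at u:
  At u: []r is false, so ~[]r is true.
    At u: []r requires r at every successor {v, w, m}.
      r fails at v, so []r is false at u.

Yes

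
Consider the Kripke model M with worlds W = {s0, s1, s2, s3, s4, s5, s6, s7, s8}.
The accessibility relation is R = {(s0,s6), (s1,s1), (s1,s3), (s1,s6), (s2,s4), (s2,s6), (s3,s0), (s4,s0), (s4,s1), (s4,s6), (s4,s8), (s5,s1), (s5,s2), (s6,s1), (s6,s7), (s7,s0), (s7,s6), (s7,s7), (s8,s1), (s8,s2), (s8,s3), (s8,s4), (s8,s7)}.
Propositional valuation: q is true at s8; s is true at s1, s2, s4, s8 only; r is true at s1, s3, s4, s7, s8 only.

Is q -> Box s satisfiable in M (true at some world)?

Yes

Let φ = q -> Box s. Evaluate φ at each world:
  s0 (successors {s6}): φ is true.
  s1 (successors {s1, s3, s6}): φ is true.
  s2 (successors {s4, s6}): φ is true.
  s3 (successors {s0}): φ is true.
  s4 (successors {s0, s1, s6, s8}): φ is true.
  s5 (successors {s1, s2}): φ is true.
  s6 (successors {s1, s7}): φ is true.
  s7 (successors {s0, s6, s7}): φ is true.
  s8 (successors {s1, s2, s3, s4, s7}): φ is false.
Detail at s0 (witness):
  At s0: q is false, Box s is false, so q -> Box s is true.
    At s0: Box s requires s at every successor {s6}.
      s fails at s6, so Box s is false at s0.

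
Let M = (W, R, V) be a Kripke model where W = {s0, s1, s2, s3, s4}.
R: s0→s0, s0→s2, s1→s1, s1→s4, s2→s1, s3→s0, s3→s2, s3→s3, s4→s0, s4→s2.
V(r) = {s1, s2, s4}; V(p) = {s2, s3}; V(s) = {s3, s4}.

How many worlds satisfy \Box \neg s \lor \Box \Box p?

Let φ = \Box \neg s \lor \Box \Box p. Evaluate φ at each world:
  s0 (successors {s0, s2}): φ is true.
  s1 (successors {s1, s4}): φ is false.
  s2 (successors {s1}): φ is true.
  s3 (successors {s0, s2, s3}): φ is false.
  s4 (successors {s0, s2}): φ is true.
For instance, at s1:
  At s1: \Box \neg s is false, \Box \Box p is false, so \Box \neg s \lor \Box \Box p is false.
    At s1: \Box \neg s requires \neg s at every successor {s1, s4}.
      \neg s fails at s4, so \Box \neg s is false at s1.
    At s1: \Box \Box p requires \Box p at every successor {s1, s4}.
      \Box p fails at s1, so \Box \Box p is false at s1.
Satisfying worlds: {s0, s2, s4}

3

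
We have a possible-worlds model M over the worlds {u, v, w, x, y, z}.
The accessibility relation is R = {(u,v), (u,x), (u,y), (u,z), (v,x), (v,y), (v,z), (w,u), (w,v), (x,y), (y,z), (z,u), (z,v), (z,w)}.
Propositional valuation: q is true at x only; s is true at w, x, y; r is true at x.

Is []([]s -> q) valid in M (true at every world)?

Let φ = []([]s -> q). Evaluate φ at each world:
  u (successors {v, x, y, z}): φ is true.
  v (successors {x, y, z}): φ is true.
  w (successors {u, v}): φ is true.
  x (successors {y}): φ is true.
  y (successors {z}): φ is true.
  z (successors {u, v, w}): φ is true.
For instance, at w:
  At w: []([]s -> q) requires []s -> q at every successor {u, v}.
      At u: []s is false, q is false, so []s -> q is true.
      At v: []s is false, q is false, so []s -> q is true.
  So []([]s -> q) is true at w.

Yes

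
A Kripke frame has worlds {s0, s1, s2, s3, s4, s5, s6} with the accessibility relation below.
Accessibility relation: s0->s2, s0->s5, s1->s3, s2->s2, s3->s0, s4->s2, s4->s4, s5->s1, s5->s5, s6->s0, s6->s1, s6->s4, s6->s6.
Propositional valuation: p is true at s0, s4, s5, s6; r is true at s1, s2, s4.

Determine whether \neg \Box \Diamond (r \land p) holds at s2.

At s2: \Box \Diamond (r \land p) is false, so \neg \Box \Diamond (r \land p) is true.
  At s2: \Box \Diamond (r \land p) requires \Diamond (r \land p) at every successor {s2}.
    \Diamond (r \land p) fails at s2, so \Box \Diamond (r \land p) is false at s2.
      At s2: \Diamond (r \land p) requires r \land p at some successor in {s2}.
        At s2: r \land p is false.
      So \Diamond (r \land p) is false at s2.

Yes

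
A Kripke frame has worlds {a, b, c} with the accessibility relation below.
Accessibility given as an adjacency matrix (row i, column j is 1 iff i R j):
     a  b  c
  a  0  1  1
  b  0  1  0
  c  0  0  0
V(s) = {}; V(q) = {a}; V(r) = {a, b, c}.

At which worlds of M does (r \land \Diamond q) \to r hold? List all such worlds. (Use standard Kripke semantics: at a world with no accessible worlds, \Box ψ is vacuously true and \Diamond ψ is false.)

a, b, c

Let φ = (r \land \Diamond q) \to r. Evaluate φ at each world:
  a (successors {b, c}): φ is true.
  b (successors {b}): φ is true.
  c (successors ∅): φ is true.
For instance, at a:
  At a: r \land \Diamond q is false, r is true, so (r \land \Diamond q) \to r is true.
    At a: r is true, \Diamond q is false, so r \land \Diamond q is false.
      At a: \Diamond q requires q at some successor in {b, c}.
        At b: q is false.
        At c: q is false.
      So \Diamond q is false at a.
Satisfying worlds: {a, b, c}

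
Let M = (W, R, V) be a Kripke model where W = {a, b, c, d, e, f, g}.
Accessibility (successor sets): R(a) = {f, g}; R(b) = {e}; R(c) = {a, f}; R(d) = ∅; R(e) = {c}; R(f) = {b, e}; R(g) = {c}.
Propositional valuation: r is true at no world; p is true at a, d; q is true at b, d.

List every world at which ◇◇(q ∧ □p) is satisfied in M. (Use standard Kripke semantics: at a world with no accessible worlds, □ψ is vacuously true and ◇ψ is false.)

Let φ = ◇◇(q ∧ □p). Evaluate φ at each world:
  a (successors {f, g}): φ is false.
  b (successors {e}): φ is false.
  c (successors {a, f}): φ is false.
  d (successors ∅): φ is false.
  e (successors {c}): φ is false.
  f (successors {b, e}): φ is false.
  g (successors {c}): φ is false.
For instance, at e:
  At e: ◇◇(q ∧ □p) requires ◇(q ∧ □p) at some successor in {c}.
    At c: ◇(q ∧ □p) is false.
  So ◇◇(q ∧ □p) is false at e.
Satisfying worlds: none.

none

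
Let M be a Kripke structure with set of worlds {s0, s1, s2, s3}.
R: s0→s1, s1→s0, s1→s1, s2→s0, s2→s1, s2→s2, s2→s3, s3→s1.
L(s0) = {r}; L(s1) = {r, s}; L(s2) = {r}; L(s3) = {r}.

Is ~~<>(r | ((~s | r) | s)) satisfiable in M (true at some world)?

Let φ = ~~<>(r | ((~s | r) | s)). Evaluate φ at each world:
  s0 (successors {s1}): φ is true.
  s1 (successors {s0, s1}): φ is true.
  s2 (successors {s0, s1, s2, s3}): φ is true.
  s3 (successors {s1}): φ is true.
Detail at s0 (witness):
  At s0: ~<>(r | ((~s | r) | s)) is false, so ~~<>(r | ((~s | r) | s)) is true.
    At s0: <>(r | ((~s | r) | s)) is true, so ~<>(r | ((~s | r) | s)) is false.
      At s0: <>(r | ((~s | r) | s)) requires r | ((~s | r) | s) at some successor in {s1}.
        r | ((~s | r) | s) holds at s1, so <>(r | ((~s | r) | s)) is true at s0.

Yes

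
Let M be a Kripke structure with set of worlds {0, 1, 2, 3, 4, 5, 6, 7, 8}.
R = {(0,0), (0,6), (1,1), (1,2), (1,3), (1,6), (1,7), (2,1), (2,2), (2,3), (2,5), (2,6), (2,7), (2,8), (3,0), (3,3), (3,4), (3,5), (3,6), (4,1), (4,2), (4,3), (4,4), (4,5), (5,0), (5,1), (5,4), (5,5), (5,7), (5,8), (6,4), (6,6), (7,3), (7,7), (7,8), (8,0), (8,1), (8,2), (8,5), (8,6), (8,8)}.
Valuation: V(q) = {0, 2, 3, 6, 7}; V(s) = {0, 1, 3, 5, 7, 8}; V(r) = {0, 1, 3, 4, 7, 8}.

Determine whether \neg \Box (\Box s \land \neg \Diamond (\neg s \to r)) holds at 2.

Yes

Recall that \Box ψ holds at a world iff ψ holds at every accessible world, and \Diamond ψ holds iff ψ holds at some accessible world.
At 2: \Box (\Box s \land \neg \Diamond (\neg s \to r)) is false, so \neg \Box (\Box s \land \neg \Diamond (\neg s \to r)) is true.
  At 2: \Box (\Box s \land \neg \Diamond (\neg s \to r)) requires \Box s \land \neg \Diamond (\neg s \to r) at every successor {1, 2, 3, 5, 6, 7, 8}.
    \Box s \land \neg \Diamond (\neg s \to r) fails at 1, so \Box (\Box s \land \neg \Diamond (\neg s \to r)) is false at 2.
      At 1: \Box s is false, \neg \Diamond (\neg s \to r) is false, so \Box s \land \neg \Diamond (\neg s \to r) is false.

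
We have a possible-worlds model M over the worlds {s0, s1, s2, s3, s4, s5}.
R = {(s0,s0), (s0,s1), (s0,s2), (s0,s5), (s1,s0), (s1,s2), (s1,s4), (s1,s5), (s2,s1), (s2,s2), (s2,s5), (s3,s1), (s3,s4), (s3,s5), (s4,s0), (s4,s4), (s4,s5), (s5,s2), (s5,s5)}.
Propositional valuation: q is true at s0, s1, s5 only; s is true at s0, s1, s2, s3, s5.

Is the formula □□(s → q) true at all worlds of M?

Let φ = □□(s → q). Evaluate φ at each world:
  s0 (successors {s0, s1, s2, s5}): φ is false.
  s1 (successors {s0, s2, s4, s5}): φ is false.
  s2 (successors {s1, s2, s5}): φ is false.
  s3 (successors {s1, s4, s5}): φ is false.
  s4 (successors {s0, s4, s5}): φ is false.
  s5 (successors {s2, s5}): φ is false.
Detail at s0 (counterexample):
  At s0: □□(s → q) requires □(s → q) at every successor {s0, s1, s2, s5}.
    □(s → q) fails at s0, so □□(s → q) is false at s0.
      At s0: □(s → q) requires s → q at every successor {s0, s1, s2, s5}.
        s → q fails at s2, so □(s → q) is false at s0.

No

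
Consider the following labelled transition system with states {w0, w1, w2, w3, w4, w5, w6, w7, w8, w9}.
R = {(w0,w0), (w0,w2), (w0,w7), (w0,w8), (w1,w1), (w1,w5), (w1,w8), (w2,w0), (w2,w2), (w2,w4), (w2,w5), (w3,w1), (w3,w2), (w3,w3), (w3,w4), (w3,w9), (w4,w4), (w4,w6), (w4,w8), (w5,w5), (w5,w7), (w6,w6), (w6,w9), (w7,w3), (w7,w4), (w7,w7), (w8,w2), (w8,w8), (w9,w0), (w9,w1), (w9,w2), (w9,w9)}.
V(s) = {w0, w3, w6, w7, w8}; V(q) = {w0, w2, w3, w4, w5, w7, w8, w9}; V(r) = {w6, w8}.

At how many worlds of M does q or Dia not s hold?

10

Recall that Dia ψ holds at a world iff ψ holds at some accessible world.
Let φ = q or Dia not s. Evaluate φ at each world:
  w0 (successors {w0, w2, w7, w8}): φ is true.
  w1 (successors {w1, w5, w8}): φ is true.
  w2 (successors {w0, w2, w4, w5}): φ is true.
  w3 (successors {w1, w2, w3, w4, w9}): φ is true.
  w4 (successors {w4, w6, w8}): φ is true.
  w5 (successors {w5, w7}): φ is true.
  w6 (successors {w6, w9}): φ is true.
  w7 (successors {w3, w4, w7}): φ is true.
  w8 (successors {w2, w8}): φ is true.
  w9 (successors {w0, w1, w2, w9}): φ is true.
For instance, at w8:
  At w8: q is true, Dia not s is true, so q or Dia not s is true.
    At w8: Dia not s requires not s at some successor in {w2, w8}.
      not s holds at w2, so Dia not s is true at w8.
Satisfying worlds: {w0, w1, w2, w3, w4, w5, w6, w7, w8, w9}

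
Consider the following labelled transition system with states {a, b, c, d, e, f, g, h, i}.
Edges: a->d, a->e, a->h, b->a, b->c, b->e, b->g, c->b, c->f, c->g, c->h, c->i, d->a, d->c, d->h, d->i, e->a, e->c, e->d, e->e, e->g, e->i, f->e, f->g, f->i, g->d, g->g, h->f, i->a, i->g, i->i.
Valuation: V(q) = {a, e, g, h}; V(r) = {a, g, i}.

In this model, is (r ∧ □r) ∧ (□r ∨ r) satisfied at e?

At e: r ∧ □r is false, □r ∨ r is false, so (r ∧ □r) ∧ (□r ∨ r) is false.
  At e: r is false, □r is false, so r ∧ □r is false.
    At e: □r requires r at every successor {a, c, d, e, g, i}.
      r fails at c, so □r is false at e.
  At e: □r is false, r is false, so □r ∨ r is false.
    At e: □r requires r at every successor {a, c, d, e, g, i}.
      r fails at c, so □r is false at e.

No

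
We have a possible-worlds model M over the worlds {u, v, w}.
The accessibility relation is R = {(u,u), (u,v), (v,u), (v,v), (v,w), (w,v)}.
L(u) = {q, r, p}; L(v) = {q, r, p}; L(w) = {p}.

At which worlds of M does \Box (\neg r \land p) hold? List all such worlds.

none

Let φ = \Box (\neg r \land p). Evaluate φ at each world:
  u (successors {u, v}): φ is false.
  v (successors {u, v, w}): φ is false.
  w (successors {v}): φ is false.
For instance, at w:
  At w: \Box (\neg r \land p) requires \neg r \land p at every successor {v}.
    \neg r \land p fails at v, so \Box (\neg r \land p) is false at w.
Satisfying worlds: none.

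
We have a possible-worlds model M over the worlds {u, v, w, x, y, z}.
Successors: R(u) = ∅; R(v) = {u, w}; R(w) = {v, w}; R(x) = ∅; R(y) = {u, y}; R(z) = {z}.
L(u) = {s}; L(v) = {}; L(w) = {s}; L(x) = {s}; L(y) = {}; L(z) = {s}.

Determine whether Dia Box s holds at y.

Recall that Box ψ holds at a world iff ψ holds at every accessible world, and Dia ψ holds iff ψ holds at some accessible world.
At y: Dia Box s requires Box s at some successor in {u, y}.
  Box s holds at u, so Dia Box s is true at y.
    At u: no accessible worlds, so Box s holds vacuously.

Yes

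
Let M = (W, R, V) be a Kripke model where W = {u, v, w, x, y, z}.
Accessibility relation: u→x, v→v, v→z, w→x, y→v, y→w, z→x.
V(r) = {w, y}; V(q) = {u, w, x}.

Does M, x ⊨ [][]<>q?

Yes

Recall that []ψ holds at a world iff ψ holds at every accessible world, and <>ψ holds iff ψ holds at some accessible world.
At x: no accessible worlds, so [][]<>q holds vacuously.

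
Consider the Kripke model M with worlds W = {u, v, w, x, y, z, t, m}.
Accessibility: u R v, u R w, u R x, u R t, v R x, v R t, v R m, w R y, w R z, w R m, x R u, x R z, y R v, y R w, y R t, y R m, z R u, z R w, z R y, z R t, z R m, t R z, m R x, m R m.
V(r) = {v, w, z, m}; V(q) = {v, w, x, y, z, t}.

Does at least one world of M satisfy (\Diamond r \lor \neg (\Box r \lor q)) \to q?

Yes

Let φ = (\Diamond r \lor \neg (\Box r \lor q)) \to q. Evaluate φ at each world:
  u (successors {v, w, x, t}): φ is false.
  v (successors {x, t, m}): φ is true.
  w (successors {y, z, m}): φ is true.
  x (successors {u, z}): φ is true.
  y (successors {v, w, t, m}): φ is true.
  z (successors {u, w, y, t, m}): φ is true.
  t (successors {z}): φ is true.
  m (successors {x, m}): φ is false.
Detail at v (witness):
  At v: \Diamond r \lor \neg (\Box r \lor q) is true, q is true, so (\Diamond r \lor \neg (\Box r \lor q)) \to q is true.
    At v: \Diamond r is true, \neg (\Box r \lor q) is false, so \Diamond r \lor \neg (\Box r \lor q) is true.
      At v: \Diamond r requires r at some successor in {x, t, m}.
        r holds at m, so \Diamond r is true at v.
      At v: \Box r \lor q is true, so \neg (\Box r \lor q) is false.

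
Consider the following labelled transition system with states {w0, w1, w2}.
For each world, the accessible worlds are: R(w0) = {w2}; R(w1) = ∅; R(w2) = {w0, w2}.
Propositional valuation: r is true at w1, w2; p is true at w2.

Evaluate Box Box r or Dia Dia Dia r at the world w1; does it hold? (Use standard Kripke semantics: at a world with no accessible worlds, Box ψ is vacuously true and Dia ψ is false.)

Yes

Recall that Box ψ holds at a world iff ψ holds at every accessible world, and Dia ψ holds iff ψ holds at some accessible world.
At w1: Box Box r is true, Dia Dia Dia r is false, so Box Box r or Dia Dia Dia r is true.
  At w1: no accessible worlds, so Box Box r holds vacuously.
  At w1: no accessible worlds, so Dia Dia Dia r is false.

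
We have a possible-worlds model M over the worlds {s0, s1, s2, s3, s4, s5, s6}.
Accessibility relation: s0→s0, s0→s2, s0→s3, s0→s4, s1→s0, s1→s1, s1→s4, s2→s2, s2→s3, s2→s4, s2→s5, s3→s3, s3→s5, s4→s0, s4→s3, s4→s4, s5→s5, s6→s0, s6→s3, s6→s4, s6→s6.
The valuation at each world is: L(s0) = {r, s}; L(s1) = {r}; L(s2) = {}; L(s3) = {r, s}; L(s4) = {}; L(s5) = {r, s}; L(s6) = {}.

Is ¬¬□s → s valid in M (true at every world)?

Yes

Let φ = ¬¬□s → s. Evaluate φ at each world:
  s0 (successors {s0, s2, s3, s4}): φ is true.
  s1 (successors {s0, s1, s4}): φ is true.
  s2 (successors {s2, s3, s4, s5}): φ is true.
  s3 (successors {s3, s5}): φ is true.
  s4 (successors {s0, s3, s4}): φ is true.
  s5 (successors {s5}): φ is true.
  s6 (successors {s0, s3, s4, s6}): φ is true.
For instance, at s2:
  At s2: ¬¬□s is false, s is false, so ¬¬□s → s is true.
    At s2: ¬□s is true, so ¬¬□s is false.
      At s2: □s is false, so ¬□s is true.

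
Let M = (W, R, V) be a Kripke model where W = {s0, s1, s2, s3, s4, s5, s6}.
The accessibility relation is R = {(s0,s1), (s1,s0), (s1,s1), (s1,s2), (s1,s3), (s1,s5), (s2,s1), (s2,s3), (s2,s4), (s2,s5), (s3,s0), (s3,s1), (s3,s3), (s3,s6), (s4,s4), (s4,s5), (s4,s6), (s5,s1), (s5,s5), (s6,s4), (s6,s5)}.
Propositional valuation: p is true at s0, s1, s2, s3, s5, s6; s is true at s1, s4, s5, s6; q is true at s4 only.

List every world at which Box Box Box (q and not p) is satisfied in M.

Let φ = Box Box Box (q and not p). Evaluate φ at each world:
  s0 (successors {s1}): φ is false.
  s1 (successors {s0, s1, s2, s3, s5}): φ is false.
  s2 (successors {s1, s3, s4, s5}): φ is false.
  s3 (successors {s0, s1, s3, s6}): φ is false.
  s4 (successors {s4, s5, s6}): φ is false.
  s5 (successors {s1, s5}): φ is false.
  s6 (successors {s4, s5}): φ is false.
For instance, at s1:
  At s1: Box Box Box (q and not p) requires Box Box (q and not p) at every successor {s0, s1, s2, s3, s5}.
    Box Box (q and not p) fails at s0, so Box Box Box (q and not p) is false at s1.
      At s0: Box Box (q and not p) requires Box (q and not p) at every successor {s1}.
        Box (q and not p) fails at s1, so Box Box (q and not p) is false at s0.
Satisfying worlds: none.

none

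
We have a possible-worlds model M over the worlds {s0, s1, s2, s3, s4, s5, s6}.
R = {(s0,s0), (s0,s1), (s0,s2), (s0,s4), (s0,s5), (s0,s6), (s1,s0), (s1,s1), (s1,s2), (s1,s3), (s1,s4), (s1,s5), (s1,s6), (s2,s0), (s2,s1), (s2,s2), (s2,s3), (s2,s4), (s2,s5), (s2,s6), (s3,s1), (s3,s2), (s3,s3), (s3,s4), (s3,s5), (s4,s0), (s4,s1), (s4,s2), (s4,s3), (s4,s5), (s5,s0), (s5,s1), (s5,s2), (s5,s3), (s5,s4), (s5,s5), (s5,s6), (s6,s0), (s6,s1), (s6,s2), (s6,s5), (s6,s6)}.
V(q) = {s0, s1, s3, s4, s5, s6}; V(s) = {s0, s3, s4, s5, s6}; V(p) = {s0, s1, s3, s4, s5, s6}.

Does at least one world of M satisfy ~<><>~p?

Let φ = ~<><>~p. Evaluate φ at each world:
  s0 (successors {s0, s1, s2, s4, s5, s6}): φ is false.
  s1 (successors {s0, s1, s2, s3, s4, s5, s6}): φ is false.
  s2 (successors {s0, s1, s2, s3, s4, s5, s6}): φ is false.
  s3 (successors {s1, s2, s3, s4, s5}): φ is false.
  s4 (successors {s0, s1, s2, s3, s5}): φ is false.
  s5 (successors {s0, s1, s2, s3, s4, s5, s6}): φ is false.
  s6 (successors {s0, s1, s2, s5, s6}): φ is false.
For instance, at s4:
  At s4: <><>~p is true, so ~<><>~p is false.
    At s4: <><>~p requires <>~p at some successor in {s0, s1, s2, s3, s5}.
      <>~p holds at s0, so <><>~p is true at s4.

No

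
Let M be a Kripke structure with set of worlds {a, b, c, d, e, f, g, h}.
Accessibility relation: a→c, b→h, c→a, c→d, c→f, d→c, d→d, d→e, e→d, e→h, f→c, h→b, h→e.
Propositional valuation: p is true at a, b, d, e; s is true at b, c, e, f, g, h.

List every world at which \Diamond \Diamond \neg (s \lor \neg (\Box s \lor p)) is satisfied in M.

a, c, d, e, f, h

Let φ = \Diamond \Diamond \neg (s \lor \neg (\Box s \lor p)). Evaluate φ at each world:
  a (successors {c}): φ is true.
  b (successors {h}): φ is false.
  c (successors {a, d, f}): φ is true.
  d (successors {c, d, e}): φ is true.
  e (successors {d, h}): φ is true.
  f (successors {c}): φ is true.
  g (successors ∅): φ is false.
  h (successors {b, e}): φ is true.
For instance, at f:
  At f: \Diamond \Diamond \neg (s \lor \neg (\Box s \lor p)) requires \Diamond \neg (s \lor \neg (\Box s \lor p)) at some successor in {c}.
    \Diamond \neg (s \lor \neg (\Box s \lor p)) holds at c, so \Diamond \Diamond \neg (s \lor \neg (\Box s \lor p)) is true at f.
      At c: \Diamond \neg (s \lor \neg (\Box s \lor p)) requires \neg (s \lor \neg (\Box s \lor p)) at some successor in {a, d, f}.
        \neg (s \lor \neg (\Box s \lor p)) holds at a, so \Diamond \neg (s \lor \neg (\Box s \lor p)) is true at c.
Satisfying worlds: {a, c, d, e, f, h}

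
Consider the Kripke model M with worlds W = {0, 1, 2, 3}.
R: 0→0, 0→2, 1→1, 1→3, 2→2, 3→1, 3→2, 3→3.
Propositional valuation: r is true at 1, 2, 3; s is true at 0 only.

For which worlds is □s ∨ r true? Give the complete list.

1, 2, 3

Recall that □ψ holds at a world iff ψ holds at every accessible world, and ◇ψ holds iff ψ holds at some accessible world.
Let φ = □s ∨ r. Evaluate φ at each world:
  0 (successors {0, 2}): φ is false.
  1 (successors {1, 3}): φ is true.
  2 (successors {2}): φ is true.
  3 (successors {1, 2, 3}): φ is true.
For instance, at 3:
  At 3: □s is false, r is true, so □s ∨ r is true.
    At 3: □s requires s at every successor {1, 2, 3}.
      s fails at 1, so □s is false at 3.
Satisfying worlds: {1, 2, 3}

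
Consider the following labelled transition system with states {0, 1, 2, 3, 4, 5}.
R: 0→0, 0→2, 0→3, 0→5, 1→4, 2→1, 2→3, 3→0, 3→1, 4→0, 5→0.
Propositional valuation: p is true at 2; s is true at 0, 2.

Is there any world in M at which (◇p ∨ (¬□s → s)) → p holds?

Recall that □ψ holds at a world iff ψ holds at every accessible world, and ◇ψ holds iff ψ holds at some accessible world.
Let φ = (◇p ∨ (¬□s → s)) → p. Evaluate φ at each world:
  0 (successors {0, 2, 3, 5}): φ is false.
  1 (successors {4}): φ is true.
  2 (successors {1, 3}): φ is true.
  3 (successors {0, 1}): φ is true.
  4 (successors {0}): φ is false.
  5 (successors {0}): φ is false.
Detail at 1 (witness):
  At 1: ◇p ∨ (¬□s → s) is false, p is false, so (◇p ∨ (¬□s → s)) → p is true.
    At 1: ◇p is false, ¬□s → s is false, so ◇p ∨ (¬□s → s) is false.
      At 1: ◇p requires p at some successor in {4}.
        At 4: p is false.
      So ◇p is false at 1.
      At 1: ¬□s is true, s is false, so ¬□s → s is false.

Yes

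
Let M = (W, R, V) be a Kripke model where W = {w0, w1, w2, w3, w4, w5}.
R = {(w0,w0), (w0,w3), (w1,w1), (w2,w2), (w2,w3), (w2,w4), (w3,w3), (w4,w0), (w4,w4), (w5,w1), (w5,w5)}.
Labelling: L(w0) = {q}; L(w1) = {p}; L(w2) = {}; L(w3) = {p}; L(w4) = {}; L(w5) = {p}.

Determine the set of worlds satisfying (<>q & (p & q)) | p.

Let φ = (<>q & (p & q)) | p. Evaluate φ at each world:
  w0 (successors {w0, w3}): φ is false.
  w1 (successors {w1}): φ is true.
  w2 (successors {w2, w3, w4}): φ is false.
  w3 (successors {w3}): φ is true.
  w4 (successors {w0, w4}): φ is false.
  w5 (successors {w1, w5}): φ is true.
For instance, at w5:
  At w5: <>q & (p & q) is false, p is true, so (<>q & (p & q)) | p is true.
    At w5: <>q is false, p & q is false, so <>q & (p & q) is false.
      At w5: <>q requires q at some successor in {w1, w5}.
        At w1: q is false.
        At w5: q is false.
      So <>q is false at w5.
Satisfying worlds: {w1, w3, w5}

w1, w3, w5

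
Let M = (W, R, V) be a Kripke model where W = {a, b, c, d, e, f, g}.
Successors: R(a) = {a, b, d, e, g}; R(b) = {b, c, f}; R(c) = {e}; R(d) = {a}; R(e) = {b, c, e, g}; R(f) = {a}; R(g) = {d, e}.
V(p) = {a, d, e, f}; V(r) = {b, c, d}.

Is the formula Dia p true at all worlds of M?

Yes

Let φ = Dia p. Evaluate φ at each world:
  a (successors {a, b, d, e, g}): φ is true.
  b (successors {b, c, f}): φ is true.
  c (successors {e}): φ is true.
  d (successors {a}): φ is true.
  e (successors {b, c, e, g}): φ is true.
  f (successors {a}): φ is true.
  g (successors {d, e}): φ is true.
For instance, at d:
  At d: Dia p requires p at some successor in {a}.
    p holds at a, so Dia p is true at d.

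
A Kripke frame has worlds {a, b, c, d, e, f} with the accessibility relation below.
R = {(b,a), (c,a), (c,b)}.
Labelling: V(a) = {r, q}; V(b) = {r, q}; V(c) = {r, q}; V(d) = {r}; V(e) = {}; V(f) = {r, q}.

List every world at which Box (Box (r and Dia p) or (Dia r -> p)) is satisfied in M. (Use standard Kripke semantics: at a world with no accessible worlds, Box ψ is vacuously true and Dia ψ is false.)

Recall that Box ψ holds at a world iff ψ holds at every accessible world, and Dia ψ holds iff ψ holds at some accessible world.
Let φ = Box (Box (r and Dia p) or (Dia r -> p)). Evaluate φ at each world:
  a (successors ∅): φ is true.
  b (successors {a}): φ is true.
  c (successors {a, b}): φ is false.
  d (successors ∅): φ is true.
  e (successors ∅): φ is true.
  f (successors ∅): φ is true.
For instance, at b:
  At b: Box (Box (r and Dia p) or (Dia r -> p)) requires Box (r and Dia p) or (Dia r -> p) at every successor {a}.
      At a: Box (r and Dia p) is true, Dia r -> p is true, so Box (r and Dia p) or (Dia r -> p) is true.
  So Box (Box (r and Dia p) or (Dia r -> p)) is true at b.
Satisfying worlds: {a, b, d, e, f}

a, b, d, e, f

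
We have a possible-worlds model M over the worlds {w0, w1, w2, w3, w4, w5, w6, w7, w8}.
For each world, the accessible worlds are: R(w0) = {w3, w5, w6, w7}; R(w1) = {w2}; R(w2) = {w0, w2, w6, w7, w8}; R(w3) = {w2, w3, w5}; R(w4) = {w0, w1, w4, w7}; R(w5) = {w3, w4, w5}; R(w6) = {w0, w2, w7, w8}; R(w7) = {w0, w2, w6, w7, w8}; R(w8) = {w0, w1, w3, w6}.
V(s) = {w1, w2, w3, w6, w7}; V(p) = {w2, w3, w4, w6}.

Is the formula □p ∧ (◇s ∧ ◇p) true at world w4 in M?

No

At w4: □p is false, ◇s ∧ ◇p is true, so □p ∧ (◇s ∧ ◇p) is false.
  At w4: □p requires p at every successor {w0, w1, w4, w7}.
    p fails at w0, so □p is false at w4.
  At w4: ◇s is true, ◇p is true, so ◇s ∧ ◇p is true.
    At w4: ◇s requires s at some successor in {w0, w1, w4, w7}.
      s holds at w1, so ◇s is true at w4.
    At w4: ◇p requires p at some successor in {w0, w1, w4, w7}.
      p holds at w4, so ◇p is true at w4.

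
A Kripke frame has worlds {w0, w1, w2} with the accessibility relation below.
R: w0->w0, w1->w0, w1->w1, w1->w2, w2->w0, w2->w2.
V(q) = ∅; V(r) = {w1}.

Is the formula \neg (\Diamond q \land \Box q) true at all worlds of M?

Recall that \Box ψ holds at a world iff ψ holds at every accessible world, and \Diamond ψ holds iff ψ holds at some accessible world.
Let φ = \neg (\Diamond q \land \Box q). Evaluate φ at each world:
  w0 (successors {w0}): φ is true.
  w1 (successors {w0, w1, w2}): φ is true.
  w2 (successors {w0, w2}): φ is true.
For instance, at w1:
  At w1: \Diamond q \land \Box q is false, so \neg (\Diamond q \land \Box q) is true.
    At w1: \Diamond q is false, \Box q is false, so \Diamond q \land \Box q is false.
      At w1: \Diamond q requires q at some successor in {w0, w1, w2}.
        At w0: q is false.
        At w1: q is false.
        At w2: q is false.
      So \Diamond q is false at w1.
      At w1: \Box q requires q at every successor {w0, w1, w2}.
        q fails at w0, so \Box q is false at w1.

Yes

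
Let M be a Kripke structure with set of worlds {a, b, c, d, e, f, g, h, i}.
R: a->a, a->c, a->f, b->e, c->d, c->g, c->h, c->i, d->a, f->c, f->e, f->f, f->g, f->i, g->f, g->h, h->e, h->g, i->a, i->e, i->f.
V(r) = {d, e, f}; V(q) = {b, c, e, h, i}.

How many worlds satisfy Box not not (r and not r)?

Let φ = Box not not (r and not r). Evaluate φ at each world:
  a (successors {a, c, f}): φ is false.
  b (successors {e}): φ is false.
  c (successors {d, g, h, i}): φ is false.
  d (successors {a}): φ is false.
  e (successors ∅): φ is true.
  f (successors {c, e, f, g, i}): φ is false.
  g (successors {f, h}): φ is false.
  h (successors {e, g}): φ is false.
  i (successors {a, e, f}): φ is false.
For instance, at c:
  At c: Box not not (r and not r) requires not not (r and not r) at every successor {d, g, h, i}.
    not not (r and not r) fails at d, so Box not not (r and not r) is false at c.
Satisfying worlds: {e}

1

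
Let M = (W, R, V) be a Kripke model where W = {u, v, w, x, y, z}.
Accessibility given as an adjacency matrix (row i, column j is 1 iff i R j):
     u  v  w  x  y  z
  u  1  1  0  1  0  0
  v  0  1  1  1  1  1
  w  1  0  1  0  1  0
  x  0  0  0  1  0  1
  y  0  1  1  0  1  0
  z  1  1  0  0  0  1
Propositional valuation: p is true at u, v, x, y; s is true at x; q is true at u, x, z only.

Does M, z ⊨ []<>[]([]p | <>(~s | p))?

Yes

Recall that []ψ holds at a world iff ψ holds at every accessible world, and <>ψ holds iff ψ holds at some accessible world.
At z: []<>[]([]p | <>(~s | p)) requires <>[]([]p | <>(~s | p)) at every successor {u, v, z}.
    At u: <>[]([]p | <>(~s | p)) requires []([]p | <>(~s | p)) at some successor in {u, v, x}.
      []([]p | <>(~s | p)) holds at u, so <>[]([]p | <>(~s | p)) is true at u.
    At v: <>[]([]p | <>(~s | p)) requires []([]p | <>(~s | p)) at some successor in {v, w, x, y, z}.
      []([]p | <>(~s | p)) holds at v, so <>[]([]p | <>(~s | p)) is true at v.
    At z: <>[]([]p | <>(~s | p)) requires []([]p | <>(~s | p)) at some successor in {u, v, z}.
      []([]p | <>(~s | p)) holds at u, so <>[]([]p | <>(~s | p)) is true at z.
So []<>[]([]p | <>(~s | p)) is true at z.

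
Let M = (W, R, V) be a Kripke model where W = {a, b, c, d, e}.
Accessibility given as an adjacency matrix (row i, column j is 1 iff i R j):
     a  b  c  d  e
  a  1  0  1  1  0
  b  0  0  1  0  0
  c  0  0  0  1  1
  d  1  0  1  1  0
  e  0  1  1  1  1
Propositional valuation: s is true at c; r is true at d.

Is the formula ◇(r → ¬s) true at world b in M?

Yes

At b: ◇(r → ¬s) requires r → ¬s at some successor in {c}.
  r → ¬s holds at c, so ◇(r → ¬s) is true at b.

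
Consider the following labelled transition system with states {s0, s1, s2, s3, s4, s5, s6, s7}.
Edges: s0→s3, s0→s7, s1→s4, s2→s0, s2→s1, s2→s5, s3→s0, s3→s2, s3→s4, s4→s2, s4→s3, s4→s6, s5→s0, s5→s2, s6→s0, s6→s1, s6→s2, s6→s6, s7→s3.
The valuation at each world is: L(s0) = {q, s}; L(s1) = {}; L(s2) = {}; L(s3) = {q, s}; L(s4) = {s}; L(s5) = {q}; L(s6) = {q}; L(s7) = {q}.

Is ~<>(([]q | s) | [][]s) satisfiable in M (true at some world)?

Let φ = ~<>(([]q | s) | [][]s). Evaluate φ at each world:
  s0 (successors {s3, s7}): φ is false.
  s1 (successors {s4}): φ is false.
  s2 (successors {s0, s1, s5}): φ is false.
  s3 (successors {s0, s2, s4}): φ is false.
  s4 (successors {s2, s3, s6}): φ is false.
  s5 (successors {s0, s2}): φ is false.
  s6 (successors {s0, s1, s2, s6}): φ is false.
  s7 (successors {s3}): φ is false.
For instance, at s5:
  At s5: <>(([]q | s) | [][]s) is true, so ~<>(([]q | s) | [][]s) is false.
    At s5: <>(([]q | s) | [][]s) requires ([]q | s) | [][]s at some successor in {s0, s2}.
      ([]q | s) | [][]s holds at s0, so <>(([]q | s) | [][]s) is true at s5.

No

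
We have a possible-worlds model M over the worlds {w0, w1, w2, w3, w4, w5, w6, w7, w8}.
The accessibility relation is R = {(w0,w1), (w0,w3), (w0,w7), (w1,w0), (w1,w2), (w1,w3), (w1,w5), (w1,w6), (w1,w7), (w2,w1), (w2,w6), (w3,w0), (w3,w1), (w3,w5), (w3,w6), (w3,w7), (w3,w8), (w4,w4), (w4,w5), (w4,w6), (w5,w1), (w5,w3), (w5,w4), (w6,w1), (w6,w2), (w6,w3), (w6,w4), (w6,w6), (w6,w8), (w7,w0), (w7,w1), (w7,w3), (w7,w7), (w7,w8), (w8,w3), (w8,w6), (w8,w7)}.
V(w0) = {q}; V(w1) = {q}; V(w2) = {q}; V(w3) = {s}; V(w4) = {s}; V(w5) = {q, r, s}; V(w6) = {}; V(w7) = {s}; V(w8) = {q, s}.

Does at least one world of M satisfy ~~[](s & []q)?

No

Let φ = ~~[](s & []q). Evaluate φ at each world:
  w0 (successors {w1, w3, w7}): φ is false.
  w1 (successors {w0, w2, w3, w5, w6, w7}): φ is false.
  w2 (successors {w1, w6}): φ is false.
  w3 (successors {w0, w1, w5, w6, w7, w8}): φ is false.
  w4 (successors {w4, w5, w6}): φ is false.
  w5 (successors {w1, w3, w4}): φ is false.
  w6 (successors {w1, w2, w3, w4, w6, w8}): φ is false.
  w7 (successors {w0, w1, w3, w7, w8}): φ is false.
  w8 (successors {w3, w6, w7}): φ is false.
For instance, at w8:
  At w8: ~[](s & []q) is true, so ~~[](s & []q) is false.
    At w8: [](s & []q) is false, so ~[](s & []q) is true.
      At w8: [](s & []q) requires s & []q at every successor {w3, w6, w7}.
        s & []q fails at w3, so [](s & []q) is false at w8.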